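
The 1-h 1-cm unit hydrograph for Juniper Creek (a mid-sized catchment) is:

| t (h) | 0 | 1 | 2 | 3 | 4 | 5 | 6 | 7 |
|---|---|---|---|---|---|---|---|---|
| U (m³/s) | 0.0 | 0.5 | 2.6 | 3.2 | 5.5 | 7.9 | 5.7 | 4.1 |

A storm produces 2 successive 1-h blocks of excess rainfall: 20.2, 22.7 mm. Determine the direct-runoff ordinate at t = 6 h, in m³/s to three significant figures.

Q ≈ 29.4 m³/s

By discrete convolution, Q_j = Σ (P_i / 10 mm) · U_{j−i}.
At t = 6 h (j=6): Q = (20.2/10)·5.7 + (22.7/10)·7.9 = 29.4 m³/s.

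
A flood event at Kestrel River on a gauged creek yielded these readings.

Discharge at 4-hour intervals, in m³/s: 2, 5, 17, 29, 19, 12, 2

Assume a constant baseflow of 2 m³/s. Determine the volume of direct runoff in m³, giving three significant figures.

Direct-runoff ordinates (Q − Q_b): 0.0, 3.0, 15.0, 27.0, 17.0, 10.0, 0.0 m³/s.
ΣQ_DR = 72.00 m³/s.
With Δt = 4 h = 14400 s, V = ΣQ_DR · Δt = 72.00 × 14400 = 1.04 × 10^6 m³.

V ≈ 1.04 × 10^6 m³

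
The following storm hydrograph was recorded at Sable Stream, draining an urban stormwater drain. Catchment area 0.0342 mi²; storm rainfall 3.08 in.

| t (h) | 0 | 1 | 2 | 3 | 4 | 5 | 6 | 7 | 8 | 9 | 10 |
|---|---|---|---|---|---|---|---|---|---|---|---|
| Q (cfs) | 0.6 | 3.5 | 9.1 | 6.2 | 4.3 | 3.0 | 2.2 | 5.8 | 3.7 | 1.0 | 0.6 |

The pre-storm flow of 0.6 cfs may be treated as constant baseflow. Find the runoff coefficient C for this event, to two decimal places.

C ≈ 0.49

ΣQ_DR = 33.40 cfs; V = ΣQ_DR·Δt = 1.202 × 10^5 ft³.
Runoff depth d = V / A = 1.513 in.
C = d / P = 1.513 / 3.08 = 0.49.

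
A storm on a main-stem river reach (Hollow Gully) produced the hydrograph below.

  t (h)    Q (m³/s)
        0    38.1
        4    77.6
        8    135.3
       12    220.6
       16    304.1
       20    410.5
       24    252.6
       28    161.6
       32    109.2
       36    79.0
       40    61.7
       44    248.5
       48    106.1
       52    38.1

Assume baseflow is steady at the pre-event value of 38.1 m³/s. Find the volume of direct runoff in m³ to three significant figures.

V ≈ 2.46 × 10^7 m³

Direct-runoff ordinates (Q − Q_b): 0.0, 39.5, 97.2, 182.5, 266.0, 372.4, 214.5, 123.5, 71.1, 40.9, 23.6, 210.4, 68.0, 0.0 m³/s.
ΣQ_DR = 1710 m³/s.
With Δt = 4 h = 14400 s, V = ΣQ_DR · Δt = 1710 × 14400 = 2.46 × 10^7 m³.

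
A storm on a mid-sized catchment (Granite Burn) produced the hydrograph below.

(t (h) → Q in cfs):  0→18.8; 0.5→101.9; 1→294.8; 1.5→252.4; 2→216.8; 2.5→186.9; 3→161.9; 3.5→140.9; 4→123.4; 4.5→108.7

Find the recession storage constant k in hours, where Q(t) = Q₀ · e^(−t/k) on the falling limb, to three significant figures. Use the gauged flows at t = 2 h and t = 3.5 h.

k ≈ 3.48 h

On the falling limb, Q drops from 216.8 to 140.9 cfs between t = 2 h and t = 3.5 h (Δt = 1.5 h).
k = −Δt / ln(Q₂/Q₁) = −1.5 / ln(140.9/216.8) = 3.48 h.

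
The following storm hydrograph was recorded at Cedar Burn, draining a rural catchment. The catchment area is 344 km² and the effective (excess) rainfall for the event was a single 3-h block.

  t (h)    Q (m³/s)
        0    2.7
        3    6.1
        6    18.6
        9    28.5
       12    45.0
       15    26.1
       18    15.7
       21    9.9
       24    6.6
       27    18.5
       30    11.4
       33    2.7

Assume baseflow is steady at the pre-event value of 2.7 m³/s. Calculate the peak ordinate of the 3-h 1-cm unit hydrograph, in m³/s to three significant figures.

Direct runoff: 0.0, 3.4, 15.9, 25.8, 42.3, 23.4, 13.0, 7.2, 3.9, 15.8, 8.7, 0.0 m³/s; ΣQ_DR = 159.4 m³/s, peak = 42.3 m³/s.
Runoff depth d = ΣQ_DR·Δt / A = 159.4 × 10800 / (344 km²) = 5.004 mm.
The 1-cm UH is the DRH scaled by (10 mm)/d, so U_p = 42.3 × 10/5.004 = 84.5 m³/s.

U_p ≈ 84.5 m³/s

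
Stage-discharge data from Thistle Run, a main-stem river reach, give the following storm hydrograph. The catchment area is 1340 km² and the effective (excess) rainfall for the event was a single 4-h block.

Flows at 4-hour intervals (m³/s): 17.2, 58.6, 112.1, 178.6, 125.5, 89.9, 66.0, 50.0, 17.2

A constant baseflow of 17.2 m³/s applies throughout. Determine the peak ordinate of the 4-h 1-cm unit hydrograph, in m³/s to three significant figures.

Direct runoff: 0.0, 41.4, 94.9, 161.4, 108.3, 72.7, 48.8, 32.8, 0.0 m³/s; ΣQ_DR = 560.3 m³/s, peak = 161.4 m³/s.
Runoff depth d = ΣQ_DR·Δt / A = 560.3 × 14400 / (1340 km²) = 6.021 mm.
The 1-cm UH is the DRH scaled by (10 mm)/d, so U_p = 161.4 × 10/6.021 = 268 m³/s.

U_p ≈ 268 m³/s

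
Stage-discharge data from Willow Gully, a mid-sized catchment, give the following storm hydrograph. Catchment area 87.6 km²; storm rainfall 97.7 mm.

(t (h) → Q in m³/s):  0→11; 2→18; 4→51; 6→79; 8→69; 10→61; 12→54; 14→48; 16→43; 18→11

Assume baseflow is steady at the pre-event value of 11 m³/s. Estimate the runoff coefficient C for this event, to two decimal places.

C ≈ 0.28

ΣQ_DR = 335.0 m³/s; V = ΣQ_DR·Δt = 2.412 × 10^6 m³.
Runoff depth d = V / A = 27.53 mm.
C = d / P = 27.53 / 97.7 = 0.28.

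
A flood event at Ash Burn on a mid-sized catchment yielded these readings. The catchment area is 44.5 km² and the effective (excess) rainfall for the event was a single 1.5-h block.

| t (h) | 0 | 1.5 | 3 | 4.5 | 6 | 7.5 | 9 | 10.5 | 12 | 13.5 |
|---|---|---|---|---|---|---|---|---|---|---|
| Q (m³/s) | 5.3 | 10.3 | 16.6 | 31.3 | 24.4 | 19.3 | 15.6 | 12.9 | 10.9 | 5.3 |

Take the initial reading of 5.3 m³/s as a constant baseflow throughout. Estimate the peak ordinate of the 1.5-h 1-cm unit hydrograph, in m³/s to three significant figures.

Direct runoff: 0.0, 5.0, 11.3, 26.0, 19.1, 14.0, 10.3, 7.6, 5.6, 0.0 m³/s; ΣQ_DR = 98.90 m³/s, peak = 26.0 m³/s.
Runoff depth d = ΣQ_DR·Δt / A = 98.90 × 5400 / (44.5 km²) = 12.00 mm.
The 1-cm UH is the DRH scaled by (10 mm)/d, so U_p = 26.0 × 10/12.00 = 21.7 m³/s.

U_p ≈ 21.7 m³/s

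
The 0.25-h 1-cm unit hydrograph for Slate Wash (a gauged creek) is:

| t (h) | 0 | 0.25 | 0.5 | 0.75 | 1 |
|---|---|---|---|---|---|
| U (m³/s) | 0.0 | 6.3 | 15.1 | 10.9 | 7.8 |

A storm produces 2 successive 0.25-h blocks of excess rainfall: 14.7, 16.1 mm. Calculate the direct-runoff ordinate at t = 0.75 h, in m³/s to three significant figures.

By discrete convolution, Q_j = Σ (P_i / 10 mm) · U_{j−i}.
At t = 0.75 h (j=3): Q = (14.7/10)·10.9 + (16.1/10)·15.1 = 40.3 m³/s.

Q ≈ 40.3 m³/s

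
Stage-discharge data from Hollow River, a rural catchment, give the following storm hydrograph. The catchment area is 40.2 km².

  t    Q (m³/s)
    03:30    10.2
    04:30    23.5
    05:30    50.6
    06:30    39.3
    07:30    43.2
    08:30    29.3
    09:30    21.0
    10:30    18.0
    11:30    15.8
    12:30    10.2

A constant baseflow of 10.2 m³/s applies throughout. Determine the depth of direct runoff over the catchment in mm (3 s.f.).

d ≈ 14.2 mm

Direct runoff: 0.0, 13.3, 40.4, 29.1, 33.0, 19.1, 10.8, 7.8, 5.6, 0.0 m³/s; ΣQ_DR = 159.1 m³/s.
V = ΣQ_DR · Δt = 159.1 × 3600 s = 5.728 × 10^5 m³.
Over A = 40.2 km², depth = V / A = 14.2 mm.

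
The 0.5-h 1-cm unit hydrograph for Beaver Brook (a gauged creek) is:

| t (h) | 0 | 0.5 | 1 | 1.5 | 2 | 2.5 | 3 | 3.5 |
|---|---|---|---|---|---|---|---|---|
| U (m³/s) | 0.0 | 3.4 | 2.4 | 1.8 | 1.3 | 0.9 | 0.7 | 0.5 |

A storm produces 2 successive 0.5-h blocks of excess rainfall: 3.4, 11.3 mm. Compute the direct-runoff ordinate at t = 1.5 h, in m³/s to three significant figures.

Q ≈ 3.32 m³/s

By discrete convolution, Q_j = Σ (P_i / 10 mm) · U_{j−i}.
At t = 1.5 h (j=3): Q = (3.4/10)·1.8 + (11.3/10)·2.4 = 3.32 m³/s.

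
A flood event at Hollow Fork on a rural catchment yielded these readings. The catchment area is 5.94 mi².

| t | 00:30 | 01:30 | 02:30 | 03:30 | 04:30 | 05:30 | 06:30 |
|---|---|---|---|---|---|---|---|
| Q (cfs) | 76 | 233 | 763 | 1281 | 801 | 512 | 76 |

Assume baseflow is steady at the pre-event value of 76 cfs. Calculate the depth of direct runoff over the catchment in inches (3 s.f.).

Direct runoff: 0.0, 157.0, 687.0, 1205.0, 725.0, 436.0, 0.0 cfs; ΣQ_DR = 3210 cfs.
V = ΣQ_DR · Δt = 3210 × 3600 s = 1.156 × 10^7 ft³.
Over A = 5.94 mi², depth = V / A = 0.837 in.

d ≈ 0.837 in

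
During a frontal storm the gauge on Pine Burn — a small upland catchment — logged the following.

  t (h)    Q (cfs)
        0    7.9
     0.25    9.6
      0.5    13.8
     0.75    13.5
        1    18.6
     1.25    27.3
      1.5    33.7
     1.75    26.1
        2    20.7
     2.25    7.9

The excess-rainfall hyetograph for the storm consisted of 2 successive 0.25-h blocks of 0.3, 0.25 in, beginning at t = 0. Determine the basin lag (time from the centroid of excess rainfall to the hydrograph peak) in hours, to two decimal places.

Centroid of excess rainfall: t_c = Σ P_i·t̄_i / ΣP_i = 0.2386 h (block centres at 0.125, 0.375 h).
Hydrograph peak occurs at t = 1.5 h, so basin lag t_L = 1.5 − 0.2386 = 1.26 h.

t_L ≈ 1.26 h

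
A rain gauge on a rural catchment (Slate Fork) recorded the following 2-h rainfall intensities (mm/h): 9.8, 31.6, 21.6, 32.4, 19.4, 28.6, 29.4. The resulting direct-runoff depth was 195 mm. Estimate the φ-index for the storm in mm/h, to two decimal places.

Only the 6 blocks with intensity above φ contribute runoff: 31.6, 21.6, 32.4, 19.4, 28.6, 29.4 mm/h.
Σ(I−φ)·Δt = d  ⇒  (31.6+21.6+32.4+19.4+28.6+29.4 − 6φ)·2 = 195
φ = (163.0 − 195/2) / 6 = 10.92 mm/h.

φ ≈ 10.92 mm/h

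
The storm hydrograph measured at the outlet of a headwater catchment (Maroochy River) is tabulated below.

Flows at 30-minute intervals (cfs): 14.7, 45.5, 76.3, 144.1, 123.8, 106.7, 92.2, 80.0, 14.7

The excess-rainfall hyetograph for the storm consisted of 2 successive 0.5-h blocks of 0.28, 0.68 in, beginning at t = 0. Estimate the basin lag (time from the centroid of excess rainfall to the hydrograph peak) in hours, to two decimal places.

t_L ≈ 0.90 h

Centroid of excess rainfall: t_c = Σ P_i·t̄_i / ΣP_i = 0.6042 h (block centres at 0.25, 0.75 h).
Hydrograph peak occurs at t = 1.5 h, so basin lag t_L = 1.5 − 0.6042 = 0.90 h.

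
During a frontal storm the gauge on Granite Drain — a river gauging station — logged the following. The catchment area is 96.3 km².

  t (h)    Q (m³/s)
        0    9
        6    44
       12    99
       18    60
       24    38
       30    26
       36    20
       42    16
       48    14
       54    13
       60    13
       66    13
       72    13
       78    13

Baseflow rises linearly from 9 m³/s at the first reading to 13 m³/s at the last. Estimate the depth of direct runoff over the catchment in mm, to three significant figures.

Direct runoff: 0.00, 34.69, 89.38, 50.08, 27.77, 15.46, 9.15, 4.85, 2.54, 1.23, 0.92, 0.62, 0.31, 0.00 m³/s; ΣQ_DR = 237.0 m³/s.
V = ΣQ_DR · Δt = 237.0 × 21600 s = 5.119 × 10^6 m³.
Over A = 96.3 km², depth = V / A = 53.2 mm.

d ≈ 53.2 mm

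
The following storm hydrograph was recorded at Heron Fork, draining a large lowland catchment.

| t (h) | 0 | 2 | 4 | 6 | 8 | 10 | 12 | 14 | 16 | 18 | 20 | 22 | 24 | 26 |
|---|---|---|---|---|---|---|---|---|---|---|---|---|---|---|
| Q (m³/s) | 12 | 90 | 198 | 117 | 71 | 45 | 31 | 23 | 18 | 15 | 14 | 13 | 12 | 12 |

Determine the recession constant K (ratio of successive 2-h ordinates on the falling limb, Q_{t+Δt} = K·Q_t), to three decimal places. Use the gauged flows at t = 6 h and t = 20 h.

K ≈ 0.738

Using the recession-limb readings at t = 6 h and t = 20 h: Q falls from 117 to 14 m³/s over 7 intervals.
K = (Q₂/Q₁)^(1/7) = (14/117)^(1/7) = 0.738.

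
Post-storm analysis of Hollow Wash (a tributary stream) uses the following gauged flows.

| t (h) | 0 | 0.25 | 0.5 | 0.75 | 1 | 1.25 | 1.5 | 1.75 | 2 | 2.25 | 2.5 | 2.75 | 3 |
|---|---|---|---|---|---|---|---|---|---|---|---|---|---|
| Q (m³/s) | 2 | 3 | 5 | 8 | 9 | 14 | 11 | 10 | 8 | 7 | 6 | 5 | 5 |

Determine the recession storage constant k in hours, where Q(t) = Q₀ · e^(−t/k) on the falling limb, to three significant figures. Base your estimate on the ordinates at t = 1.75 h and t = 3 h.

On the falling limb, Q drops from 10 to 5 m³/s between t = 1.75 h and t = 3 h (Δt = 1.25 h).
k = −Δt / ln(Q₂/Q₁) = −1.25 / ln(5/10) = 1.80 h.

k ≈ 1.80 h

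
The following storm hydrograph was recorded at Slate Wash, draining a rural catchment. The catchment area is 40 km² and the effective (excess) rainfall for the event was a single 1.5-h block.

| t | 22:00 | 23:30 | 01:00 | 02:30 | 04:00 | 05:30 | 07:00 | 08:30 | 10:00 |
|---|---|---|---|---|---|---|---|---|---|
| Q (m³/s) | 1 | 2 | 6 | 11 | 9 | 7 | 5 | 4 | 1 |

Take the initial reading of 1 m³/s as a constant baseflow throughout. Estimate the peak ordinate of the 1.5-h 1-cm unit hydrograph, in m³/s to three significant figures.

U_p ≈ 20.0 m³/s

Direct runoff: 0.0, 1.0, 5.0, 10.0, 8.0, 6.0, 4.0, 3.0, 0.0 m³/s; ΣQ_DR = 37.00 m³/s, peak = 10.0 m³/s.
Runoff depth d = ΣQ_DR·Δt / A = 37.00 × 5400 / (40 km²) = 4.995 mm.
The 1-cm UH is the DRH scaled by (10 mm)/d, so U_p = 10.0 × 10/4.995 = 20.0 m³/s.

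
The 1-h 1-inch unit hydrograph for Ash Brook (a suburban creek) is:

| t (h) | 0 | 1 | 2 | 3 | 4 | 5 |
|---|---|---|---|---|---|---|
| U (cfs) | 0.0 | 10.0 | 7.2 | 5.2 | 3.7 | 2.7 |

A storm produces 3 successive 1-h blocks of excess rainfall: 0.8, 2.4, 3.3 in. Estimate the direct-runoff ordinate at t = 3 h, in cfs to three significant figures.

Q ≈ 54.4 cfs

By discrete convolution, Q_j = Σ (P_i / 1 in) · U_{j−i}.
At t = 3 h (j=3): Q = (0.8/1)·5.2 + (2.4/1)·7.2 + (3.3/1)·10.0 = 54.4 cfs.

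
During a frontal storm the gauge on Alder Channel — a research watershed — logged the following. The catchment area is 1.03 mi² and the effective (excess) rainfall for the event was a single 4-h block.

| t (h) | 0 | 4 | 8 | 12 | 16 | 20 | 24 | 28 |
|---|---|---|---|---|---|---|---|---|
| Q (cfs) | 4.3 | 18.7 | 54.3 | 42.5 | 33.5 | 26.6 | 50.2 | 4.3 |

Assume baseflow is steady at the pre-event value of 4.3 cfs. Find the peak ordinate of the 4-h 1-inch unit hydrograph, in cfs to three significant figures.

Direct runoff: 0.0, 14.4, 50.0, 38.2, 29.2, 22.3, 45.9, 0.0 cfs; ΣQ_DR = 200.0 cfs, peak = 50.0 cfs.
Runoff depth d = ΣQ_DR·Δt / A = 200.0 × 14400 / (1.03 mi²) = 1.204 in.
The 1-inch UH is the DRH scaled by (1 in)/d, so U_p = 50.0 × 1/1.204 = 41.5 cfs.

U_p ≈ 41.5 cfs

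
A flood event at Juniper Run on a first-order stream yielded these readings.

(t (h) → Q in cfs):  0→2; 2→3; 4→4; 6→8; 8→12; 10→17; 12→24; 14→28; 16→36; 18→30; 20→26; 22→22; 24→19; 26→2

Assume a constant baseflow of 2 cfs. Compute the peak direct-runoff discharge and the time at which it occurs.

Subtracting baseflow gives direct-runoff ordinates: 0.0, 1.0, 2.0, 6.0, 10.0, 15.0, 22.0, 26.0, 34.0, 28.0, 24.0, 20.0, 17.0, 0.0 cfs.
The maximum is 34.0 cfs, occurring at the reading for t = 16 h.

Q_p = 34.0 cfs at t = 16 h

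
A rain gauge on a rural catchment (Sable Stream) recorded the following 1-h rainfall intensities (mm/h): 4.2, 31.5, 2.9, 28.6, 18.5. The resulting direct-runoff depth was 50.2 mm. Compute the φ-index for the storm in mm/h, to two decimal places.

φ ≈ 9.47 mm/h

Only the 3 blocks with intensity above φ contribute runoff: 31.5, 28.6, 18.5 mm/h.
Σ(I−φ)·Δt = d  ⇒  (31.5+28.6+18.5 − 3φ)·1 = 50.2
φ = (78.60 − 50.2/1) / 3 = 9.47 mm/h.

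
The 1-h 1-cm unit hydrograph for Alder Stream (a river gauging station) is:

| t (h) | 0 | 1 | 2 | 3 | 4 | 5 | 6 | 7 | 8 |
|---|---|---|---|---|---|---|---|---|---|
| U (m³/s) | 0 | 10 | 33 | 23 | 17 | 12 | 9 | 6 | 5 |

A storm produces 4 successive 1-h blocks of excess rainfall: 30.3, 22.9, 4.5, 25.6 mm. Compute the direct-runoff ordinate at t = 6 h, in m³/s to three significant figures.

Q ≈ 121 m³/s

By discrete convolution, Q_j = Σ (P_i / 10 mm) · U_{j−i}.
At t = 6 h (j=6): Q = (30.3/10)·9 + (22.9/10)·12 + (4.5/10)·17 + (25.6/10)·23 = 121 m³/s.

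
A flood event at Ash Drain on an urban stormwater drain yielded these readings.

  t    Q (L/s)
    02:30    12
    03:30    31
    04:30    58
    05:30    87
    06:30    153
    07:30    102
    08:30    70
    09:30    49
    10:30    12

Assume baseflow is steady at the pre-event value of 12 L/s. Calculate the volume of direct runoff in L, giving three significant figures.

Direct-runoff ordinates (Q − Q_b): 0.0, 19.0, 46.0, 75.0, 141.0, 90.0, 58.0, 37.0, 0.0 L/s.
ΣQ_DR = 466.0 L/s.
With Δt = 1 h = 3600 s, V = ΣQ_DR · Δt = 466.0 × 3600 = 1.68 × 10^6 L.

V ≈ 1.68 × 10^6 L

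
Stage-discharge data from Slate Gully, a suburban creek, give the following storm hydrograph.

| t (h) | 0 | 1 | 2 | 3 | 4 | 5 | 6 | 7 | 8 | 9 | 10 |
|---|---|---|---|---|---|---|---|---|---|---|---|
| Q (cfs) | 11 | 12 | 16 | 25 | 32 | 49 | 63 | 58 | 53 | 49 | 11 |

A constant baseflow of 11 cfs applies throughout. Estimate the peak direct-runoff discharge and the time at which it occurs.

Q_p = 52.0 cfs at t = 6 h

Subtracting baseflow gives direct-runoff ordinates: 0.0, 1.0, 5.0, 14.0, 21.0, 38.0, 52.0, 47.0, 42.0, 38.0, 0.0 cfs.
The maximum is 52.0 cfs, occurring at the reading for t = 6 h.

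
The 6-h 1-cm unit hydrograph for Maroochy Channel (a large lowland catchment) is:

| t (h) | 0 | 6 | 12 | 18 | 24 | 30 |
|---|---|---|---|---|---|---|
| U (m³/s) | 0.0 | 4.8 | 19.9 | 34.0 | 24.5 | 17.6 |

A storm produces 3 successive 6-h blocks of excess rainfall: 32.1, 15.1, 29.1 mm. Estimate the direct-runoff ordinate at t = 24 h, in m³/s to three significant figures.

Q ≈ 188 m³/s

By discrete convolution, Q_j = Σ (P_i / 10 mm) · U_{j−i}.
At t = 24 h (j=4): Q = (32.1/10)·24.5 + (15.1/10)·34.0 + (29.1/10)·19.9 = 188 m³/s.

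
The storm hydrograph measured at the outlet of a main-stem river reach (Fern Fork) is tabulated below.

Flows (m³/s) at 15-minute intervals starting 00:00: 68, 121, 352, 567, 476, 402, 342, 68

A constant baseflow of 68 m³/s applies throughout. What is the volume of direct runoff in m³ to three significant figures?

Direct-runoff ordinates (Q − Q_b): 0.0, 53.0, 284.0, 499.0, 408.0, 334.0, 274.0, 0.0 m³/s.
ΣQ_DR = 1852 m³/s.
With Δt = 0.25 h = 900 s, V = ΣQ_DR · Δt = 1852 × 900 = 1.67 × 10^6 m³.

V ≈ 1.67 × 10^6 m³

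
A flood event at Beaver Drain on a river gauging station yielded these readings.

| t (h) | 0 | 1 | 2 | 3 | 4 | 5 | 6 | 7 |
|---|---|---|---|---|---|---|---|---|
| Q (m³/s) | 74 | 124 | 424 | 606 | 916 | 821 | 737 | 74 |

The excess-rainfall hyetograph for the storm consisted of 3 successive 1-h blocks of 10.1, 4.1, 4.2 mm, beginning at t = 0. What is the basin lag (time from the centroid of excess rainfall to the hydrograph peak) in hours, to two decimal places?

Centroid of excess rainfall: t_c = Σ P_i·t̄_i / ΣP_i = 1.1793 h (block centres at 0.5, 1.5, 2.5 h).
Hydrograph peak occurs at t = 4 h, so basin lag t_L = 4 − 1.1793 = 2.82 h.

t_L ≈ 2.82 h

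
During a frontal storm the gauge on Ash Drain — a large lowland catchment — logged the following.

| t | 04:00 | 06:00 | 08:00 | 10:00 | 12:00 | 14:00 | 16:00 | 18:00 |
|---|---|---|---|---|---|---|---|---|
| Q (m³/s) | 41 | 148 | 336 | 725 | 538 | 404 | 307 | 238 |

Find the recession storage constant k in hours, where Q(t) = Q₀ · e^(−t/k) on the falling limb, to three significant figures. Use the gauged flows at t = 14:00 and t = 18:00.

On the falling limb, Q drops from 404 to 238 m³/s between t = 14:00 and t = 18:00 (Δt = 4 h).
k = −Δt / ln(Q₂/Q₁) = −4 / ln(238/404) = 7.56 h.

k ≈ 7.56 h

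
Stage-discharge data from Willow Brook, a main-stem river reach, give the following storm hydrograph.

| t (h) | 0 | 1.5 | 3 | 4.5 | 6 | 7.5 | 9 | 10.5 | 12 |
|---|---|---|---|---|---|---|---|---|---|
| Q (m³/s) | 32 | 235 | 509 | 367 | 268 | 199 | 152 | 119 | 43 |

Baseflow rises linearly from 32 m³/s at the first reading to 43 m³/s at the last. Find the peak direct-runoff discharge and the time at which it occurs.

Subtracting baseflow gives direct-runoff ordinates: 0.00, 201.62, 474.25, 330.88, 230.50, 160.12, 111.75, 77.38, 0.00 m³/s.
The maximum is 474.25 m³/s, occurring at the reading for t = 3 h.

Q_p = 474.25 m³/s at t = 3 h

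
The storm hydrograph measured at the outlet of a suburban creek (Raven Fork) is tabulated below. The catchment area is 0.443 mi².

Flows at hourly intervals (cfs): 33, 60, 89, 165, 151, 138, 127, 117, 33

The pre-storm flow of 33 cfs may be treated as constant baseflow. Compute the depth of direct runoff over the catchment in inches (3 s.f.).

d ≈ 2.15 in

Direct runoff: 0.0, 27.0, 56.0, 132.0, 118.0, 105.0, 94.0, 84.0, 0.0 cfs; ΣQ_DR = 616.0 cfs.
V = ΣQ_DR · Δt = 616.0 × 3600 s = 2.218 × 10^6 ft³.
Over A = 0.443 mi², depth = V / A = 2.15 in.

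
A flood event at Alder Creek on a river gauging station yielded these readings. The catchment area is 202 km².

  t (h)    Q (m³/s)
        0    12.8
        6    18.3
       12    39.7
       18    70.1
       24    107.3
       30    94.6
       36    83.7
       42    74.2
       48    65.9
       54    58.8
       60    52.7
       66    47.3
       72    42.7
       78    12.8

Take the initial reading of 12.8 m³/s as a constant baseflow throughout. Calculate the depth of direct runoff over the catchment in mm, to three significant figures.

d ≈ 64.3 mm

Direct runoff: 0.0, 5.5, 26.9, 57.3, 94.5, 81.8, 70.9, 61.4, 53.1, 46.0, 39.9, 34.5, 29.9, 0.0 m³/s; ΣQ_DR = 601.7 m³/s.
V = ΣQ_DR · Δt = 601.7 × 21600 s = 1.300 × 10^7 m³.
Over A = 202 km², depth = V / A = 64.3 mm.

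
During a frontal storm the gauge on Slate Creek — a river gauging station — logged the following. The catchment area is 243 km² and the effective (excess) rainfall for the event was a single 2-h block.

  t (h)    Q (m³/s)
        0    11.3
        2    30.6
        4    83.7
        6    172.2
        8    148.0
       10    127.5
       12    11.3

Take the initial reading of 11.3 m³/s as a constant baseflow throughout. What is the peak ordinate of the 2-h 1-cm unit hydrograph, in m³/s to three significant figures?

U_p ≈ 107 m³/s

Direct runoff: 0.0, 19.3, 72.4, 160.9, 136.7, 116.2, 0.0 m³/s; ΣQ_DR = 505.5 m³/s, peak = 160.9 m³/s.
Runoff depth d = ΣQ_DR·Δt / A = 505.5 × 7200 / (243 km²) = 14.98 mm.
The 1-cm UH is the DRH scaled by (10 mm)/d, so U_p = 160.9 × 10/14.98 = 107 m³/s.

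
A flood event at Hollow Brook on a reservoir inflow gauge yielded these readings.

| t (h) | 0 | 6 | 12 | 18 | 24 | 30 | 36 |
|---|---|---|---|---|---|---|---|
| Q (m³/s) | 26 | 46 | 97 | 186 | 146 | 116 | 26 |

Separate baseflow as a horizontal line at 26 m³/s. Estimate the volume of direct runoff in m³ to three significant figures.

V ≈ 9.96 × 10^6 m³

Direct-runoff ordinates (Q − Q_b): 0.0, 20.0, 71.0, 160.0, 120.0, 90.0, 0.0 m³/s.
ΣQ_DR = 461.0 m³/s.
With Δt = 6 h = 21600 s, V = ΣQ_DR · Δt = 461.0 × 21600 = 9.96 × 10^6 m³.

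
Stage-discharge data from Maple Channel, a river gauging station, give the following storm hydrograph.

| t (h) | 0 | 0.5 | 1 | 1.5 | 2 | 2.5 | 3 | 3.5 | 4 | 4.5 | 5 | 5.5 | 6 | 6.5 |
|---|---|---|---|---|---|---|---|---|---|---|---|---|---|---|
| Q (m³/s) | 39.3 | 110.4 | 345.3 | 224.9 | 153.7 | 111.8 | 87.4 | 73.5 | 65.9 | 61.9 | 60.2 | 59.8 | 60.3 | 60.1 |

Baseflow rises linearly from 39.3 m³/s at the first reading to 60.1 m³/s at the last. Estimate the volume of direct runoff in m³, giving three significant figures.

V ≈ 1.47 × 10^6 m³

Direct-runoff ordinates (Q − Q_b): 0.00, 69.50, 302.80, 180.80, 108.00, 64.50, 38.50, 23.00, 13.80, 8.20, 4.90, 2.90, 1.80, 0.00 m³/s.
ΣQ_DR = 818.7 m³/s.
With Δt = 0.5 h = 1800 s, V = ΣQ_DR · Δt = 818.7 × 1800 = 1.47 × 10^6 m³.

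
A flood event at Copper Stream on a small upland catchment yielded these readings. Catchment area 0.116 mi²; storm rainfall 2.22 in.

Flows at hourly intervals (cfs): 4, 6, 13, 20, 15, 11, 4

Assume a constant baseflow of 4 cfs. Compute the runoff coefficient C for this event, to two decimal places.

C ≈ 0.27

ΣQ_DR = 45.00 cfs; V = ΣQ_DR·Δt = 1.620 × 10^5 ft³.
Runoff depth d = V / A = 0.6011 in.
C = d / P = 0.6011 / 2.22 = 0.27.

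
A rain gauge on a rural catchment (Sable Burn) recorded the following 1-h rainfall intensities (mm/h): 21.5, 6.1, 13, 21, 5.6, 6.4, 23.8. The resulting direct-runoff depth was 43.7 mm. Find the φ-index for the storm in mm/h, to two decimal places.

φ ≈ 8.90 mm/h

Only the 4 blocks with intensity above φ contribute runoff: 21.5, 13, 21, 23.8 mm/h.
Σ(I−φ)·Δt = d  ⇒  (21.5+13+21+23.8 − 4φ)·1 = 43.7
φ = (79.30 − 43.7/1) / 4 = 8.90 mm/h.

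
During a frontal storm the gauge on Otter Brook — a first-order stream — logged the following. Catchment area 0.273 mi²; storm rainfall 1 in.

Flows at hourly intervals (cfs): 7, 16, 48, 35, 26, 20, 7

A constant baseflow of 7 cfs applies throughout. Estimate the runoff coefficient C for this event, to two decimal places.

ΣQ_DR = 110.0 cfs; V = ΣQ_DR·Δt = 3.960 × 10^5 ft³.
Runoff depth d = V / A = 0.6244 in.
C = d / P = 0.6244 / 1 = 0.62.

C ≈ 0.62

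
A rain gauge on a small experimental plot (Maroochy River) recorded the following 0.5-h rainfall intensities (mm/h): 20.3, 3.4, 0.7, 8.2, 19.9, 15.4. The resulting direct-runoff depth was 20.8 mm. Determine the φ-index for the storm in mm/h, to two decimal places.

Only the 4 blocks with intensity above φ contribute runoff: 20.3, 8.2, 19.9, 15.4 mm/h.
Σ(I−φ)·Δt = d  ⇒  (20.3+8.2+19.9+15.4 − 4φ)·0.5 = 20.8
φ = (63.80 − 20.8/0.5) / 4 = 5.55 mm/h.

φ ≈ 5.55 mm/h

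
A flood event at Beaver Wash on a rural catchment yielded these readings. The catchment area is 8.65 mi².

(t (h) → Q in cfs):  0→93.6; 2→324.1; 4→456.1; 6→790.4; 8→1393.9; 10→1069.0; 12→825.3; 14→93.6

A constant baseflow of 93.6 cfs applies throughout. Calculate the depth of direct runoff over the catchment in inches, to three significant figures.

d ≈ 1.54 in

Direct runoff: 0.0, 230.5, 362.5, 696.8, 1300.3, 975.4, 731.7, 0.0 cfs; ΣQ_DR = 4297 cfs.
V = ΣQ_DR · Δt = 4297 × 7200 s = 3.094 × 10^7 ft³.
Over A = 8.65 mi², depth = V / A = 1.54 in.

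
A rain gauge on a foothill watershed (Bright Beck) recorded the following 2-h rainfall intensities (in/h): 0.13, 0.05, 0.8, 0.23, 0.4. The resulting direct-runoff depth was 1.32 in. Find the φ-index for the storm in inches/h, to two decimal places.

Only the 2 blocks with intensity above φ contribute runoff: 0.8, 0.4 in/h.
Σ(I−φ)·Δt = d  ⇒  (0.8+0.4 − 2φ)·2 = 1.32
φ = (1.200 − 1.32/2) / 2 = 0.27 in/h.

φ ≈ 0.27 in/h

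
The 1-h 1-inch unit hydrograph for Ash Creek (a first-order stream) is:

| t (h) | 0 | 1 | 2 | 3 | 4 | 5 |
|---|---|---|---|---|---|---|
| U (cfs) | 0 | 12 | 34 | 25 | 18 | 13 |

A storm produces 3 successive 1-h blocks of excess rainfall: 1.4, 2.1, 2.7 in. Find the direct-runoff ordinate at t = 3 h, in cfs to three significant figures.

Q ≈ 139 cfs

By discrete convolution, Q_j = Σ (P_i / 1 in) · U_{j−i}.
At t = 3 h (j=3): Q = (1.4/1)·25 + (2.1/1)·34 + (2.7/1)·12 = 139 cfs.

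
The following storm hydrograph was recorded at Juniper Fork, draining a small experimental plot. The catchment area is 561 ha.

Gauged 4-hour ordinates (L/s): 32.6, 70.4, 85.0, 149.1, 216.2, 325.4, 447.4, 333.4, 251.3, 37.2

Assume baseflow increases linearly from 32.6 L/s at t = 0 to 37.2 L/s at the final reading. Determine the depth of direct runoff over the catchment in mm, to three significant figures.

d ≈ 4.10 mm

Direct runoff: 0.00, 37.29, 51.38, 114.97, 181.56, 290.24, 411.73, 297.22, 214.61, 0.00 L/s; ΣQ_DR = 1599 L/s.
V = ΣQ_DR · Δt = 1599 × 14400 s = 2.303 × 10^7 L.
Over A = 561 ha, depth = V / A = 4.10 mm.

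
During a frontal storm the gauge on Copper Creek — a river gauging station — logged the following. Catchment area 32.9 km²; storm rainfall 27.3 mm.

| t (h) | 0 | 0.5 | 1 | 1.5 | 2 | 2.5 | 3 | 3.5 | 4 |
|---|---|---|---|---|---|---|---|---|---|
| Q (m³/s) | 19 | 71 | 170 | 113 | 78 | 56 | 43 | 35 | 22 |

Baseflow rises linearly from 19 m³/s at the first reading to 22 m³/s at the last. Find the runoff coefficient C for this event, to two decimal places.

ΣQ_DR = 422.5 m³/s; V = ΣQ_DR·Δt = 7.605 × 10^5 m³.
Runoff depth d = V / A = 23.12 mm.
C = d / P = 23.12 / 27.3 = 0.85.

C ≈ 0.85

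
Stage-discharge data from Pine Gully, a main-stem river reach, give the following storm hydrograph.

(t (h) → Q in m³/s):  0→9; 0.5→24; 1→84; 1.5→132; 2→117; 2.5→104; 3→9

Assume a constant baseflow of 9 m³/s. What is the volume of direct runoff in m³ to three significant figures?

Direct-runoff ordinates (Q − Q_b): 0.0, 15.0, 75.0, 123.0, 108.0, 95.0, 0.0 m³/s.
ΣQ_DR = 416.0 m³/s.
With Δt = 0.5 h = 1800 s, V = ΣQ_DR · Δt = 416.0 × 1800 = 7.49 × 10^5 m³.

V ≈ 7.49 × 10^5 m³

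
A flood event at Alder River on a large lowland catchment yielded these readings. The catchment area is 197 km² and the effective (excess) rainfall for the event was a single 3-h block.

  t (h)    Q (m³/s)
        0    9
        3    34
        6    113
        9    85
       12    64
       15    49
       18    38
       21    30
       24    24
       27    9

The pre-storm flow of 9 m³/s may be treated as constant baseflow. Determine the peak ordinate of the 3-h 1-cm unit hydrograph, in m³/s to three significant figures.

Direct runoff: 0.0, 25.0, 104.0, 76.0, 55.0, 40.0, 29.0, 21.0, 15.0, 0.0 m³/s; ΣQ_DR = 365.0 m³/s, peak = 104.0 m³/s.
Runoff depth d = ΣQ_DR·Δt / A = 365.0 × 10800 / (197 km²) = 20.01 mm.
The 1-cm UH is the DRH scaled by (10 mm)/d, so U_p = 104.0 × 10/20.01 = 52.0 m³/s.

U_p ≈ 52.0 m³/s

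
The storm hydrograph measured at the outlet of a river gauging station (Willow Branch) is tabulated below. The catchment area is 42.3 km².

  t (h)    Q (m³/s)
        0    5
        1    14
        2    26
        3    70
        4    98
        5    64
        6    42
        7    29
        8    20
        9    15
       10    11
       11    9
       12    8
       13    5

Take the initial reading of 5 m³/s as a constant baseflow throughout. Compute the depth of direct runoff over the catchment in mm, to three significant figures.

d ≈ 29.4 mm

Direct runoff: 0.0, 9.0, 21.0, 65.0, 93.0, 59.0, 37.0, 24.0, 15.0, 10.0, 6.0, 4.0, 3.0, 0.0 m³/s; ΣQ_DR = 346.0 m³/s.
V = ΣQ_DR · Δt = 346.0 × 3600 s = 1.246 × 10^6 m³.
Over A = 42.3 km², depth = V / A = 29.4 mm.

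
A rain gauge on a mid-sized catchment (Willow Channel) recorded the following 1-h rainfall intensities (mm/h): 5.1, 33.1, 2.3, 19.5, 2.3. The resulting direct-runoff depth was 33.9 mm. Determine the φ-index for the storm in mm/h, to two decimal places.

Only the 2 blocks with intensity above φ contribute runoff: 33.1, 19.5 mm/h.
Σ(I−φ)·Δt = d  ⇒  (33.1+19.5 − 2φ)·1 = 33.9
φ = (52.60 − 33.9/1) / 2 = 9.35 mm/h.

φ ≈ 9.35 mm/h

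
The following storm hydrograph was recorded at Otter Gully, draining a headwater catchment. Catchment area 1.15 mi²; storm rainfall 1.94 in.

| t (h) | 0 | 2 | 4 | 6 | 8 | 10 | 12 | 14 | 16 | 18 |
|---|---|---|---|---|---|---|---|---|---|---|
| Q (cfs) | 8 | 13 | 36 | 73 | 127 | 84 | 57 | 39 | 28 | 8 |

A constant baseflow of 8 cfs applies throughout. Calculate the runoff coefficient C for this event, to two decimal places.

C ≈ 0.55

ΣQ_DR = 393.0 cfs; V = ΣQ_DR·Δt = 2.830 × 10^6 ft³.
Runoff depth d = V / A = 1.059 in.
C = d / P = 1.059 / 1.94 = 0.55.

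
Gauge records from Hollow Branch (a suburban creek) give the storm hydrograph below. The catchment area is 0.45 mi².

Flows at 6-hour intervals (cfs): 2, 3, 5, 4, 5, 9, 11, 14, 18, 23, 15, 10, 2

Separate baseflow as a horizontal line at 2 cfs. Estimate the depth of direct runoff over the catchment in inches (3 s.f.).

Direct runoff: 0.0, 1.0, 3.0, 2.0, 3.0, 7.0, 9.0, 12.0, 16.0, 21.0, 13.0, 8.0, 0.0 cfs; ΣQ_DR = 95.00 cfs.
V = ΣQ_DR · Δt = 95.00 × 21600 s = 2.052 × 10^6 ft³.
Over A = 0.45 mi², depth = V / A = 1.96 in.

d ≈ 1.96 in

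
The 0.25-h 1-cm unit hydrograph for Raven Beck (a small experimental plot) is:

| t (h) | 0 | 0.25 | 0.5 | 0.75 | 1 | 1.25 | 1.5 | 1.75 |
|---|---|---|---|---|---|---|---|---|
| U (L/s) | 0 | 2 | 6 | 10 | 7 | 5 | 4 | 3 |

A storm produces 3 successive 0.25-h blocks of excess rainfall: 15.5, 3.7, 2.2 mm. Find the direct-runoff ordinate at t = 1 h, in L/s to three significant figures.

By discrete convolution, Q_j = Σ (P_i / 10 mm) · U_{j−i}.
At t = 1 h (j=4): Q = (15.5/10)·7 + (3.7/10)·10 + (2.2/10)·6 = 15.9 L/s.

Q ≈ 15.9 L/s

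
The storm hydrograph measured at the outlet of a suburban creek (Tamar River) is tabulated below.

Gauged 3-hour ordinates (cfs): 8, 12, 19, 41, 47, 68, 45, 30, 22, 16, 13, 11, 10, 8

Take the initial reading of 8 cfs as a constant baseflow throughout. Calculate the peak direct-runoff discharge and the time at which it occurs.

Subtracting baseflow gives direct-runoff ordinates: 0.0, 4.0, 11.0, 33.0, 39.0, 60.0, 37.0, 22.0, 14.0, 8.0, 5.0, 3.0, 2.0, 0.0 cfs.
The maximum is 60.0 cfs, occurring at the reading for t = 15 h.

Q_p = 60.0 cfs at t = 15 h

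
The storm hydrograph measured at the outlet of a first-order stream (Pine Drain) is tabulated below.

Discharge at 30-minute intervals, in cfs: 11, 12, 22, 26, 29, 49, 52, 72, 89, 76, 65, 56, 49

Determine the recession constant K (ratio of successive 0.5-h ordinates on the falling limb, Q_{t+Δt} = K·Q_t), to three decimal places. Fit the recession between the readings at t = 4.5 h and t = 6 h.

Using the recession-limb readings at t = 4.5 h and t = 6 h: Q falls from 76 to 49 cfs over 3 intervals.
K = (Q₂/Q₁)^(1/3) = (49/76)^(1/3) = 0.864.

K ≈ 0.864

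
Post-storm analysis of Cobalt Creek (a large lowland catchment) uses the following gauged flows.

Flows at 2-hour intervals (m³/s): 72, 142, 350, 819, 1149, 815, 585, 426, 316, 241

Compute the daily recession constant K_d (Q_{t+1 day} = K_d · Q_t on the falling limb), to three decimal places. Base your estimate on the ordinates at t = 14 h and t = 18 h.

K_d ≈ 0.033

Between t = 14 h and t = 18 h the flow falls from 426 to 241 m³/s over 2×2 h = 4 h.
Per-interval ratio K = (241/426)^(1/2) = 0.7521; K_d = K^(24/2) = 0.033.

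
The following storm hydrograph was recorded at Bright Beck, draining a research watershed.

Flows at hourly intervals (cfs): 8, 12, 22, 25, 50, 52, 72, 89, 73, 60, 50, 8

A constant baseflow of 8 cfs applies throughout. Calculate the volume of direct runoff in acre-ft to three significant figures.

V ≈ 35.1 acre-ft

Direct-runoff ordinates (Q − Q_b): 0.0, 4.0, 14.0, 17.0, 42.0, 44.0, 64.0, 81.0, 65.0, 52.0, 42.0, 0.0 cfs.
ΣQ_DR = 425.0 cfs.
With Δt = 1 h = 3600 s, V = ΣQ_DR · Δt = 425.0 × 3600 = 1.53 × 10^6 ft³ = 35.1 acre-ft.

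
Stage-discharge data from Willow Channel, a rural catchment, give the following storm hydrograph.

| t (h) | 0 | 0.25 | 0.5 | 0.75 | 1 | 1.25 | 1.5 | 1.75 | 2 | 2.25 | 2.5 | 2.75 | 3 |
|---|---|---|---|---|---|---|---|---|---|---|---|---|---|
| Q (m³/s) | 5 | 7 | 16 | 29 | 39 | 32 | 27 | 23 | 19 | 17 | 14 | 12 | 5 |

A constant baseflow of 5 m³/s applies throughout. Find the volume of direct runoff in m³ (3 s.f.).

Direct-runoff ordinates (Q − Q_b): 0.0, 2.0, 11.0, 24.0, 34.0, 27.0, 22.0, 18.0, 14.0, 12.0, 9.0, 7.0, 0.0 m³/s.
ΣQ_DR = 180.0 m³/s.
With Δt = 0.25 h = 900 s, V = ΣQ_DR · Δt = 180.0 × 900 = 1.62 × 10^5 m³.

V ≈ 1.62 × 10^5 m³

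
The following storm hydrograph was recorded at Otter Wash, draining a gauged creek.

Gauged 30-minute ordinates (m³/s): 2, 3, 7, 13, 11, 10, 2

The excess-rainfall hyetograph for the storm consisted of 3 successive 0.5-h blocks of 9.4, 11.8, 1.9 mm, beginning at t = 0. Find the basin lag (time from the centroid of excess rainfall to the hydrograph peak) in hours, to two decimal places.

t_L ≈ 0.91 h

Centroid of excess rainfall: t_c = Σ P_i·t̄_i / ΣP_i = 0.5877 h (block centres at 0.25, 0.75, 1.25 h).
Hydrograph peak occurs at t = 1.5 h, so basin lag t_L = 1.5 − 0.5877 = 0.91 h.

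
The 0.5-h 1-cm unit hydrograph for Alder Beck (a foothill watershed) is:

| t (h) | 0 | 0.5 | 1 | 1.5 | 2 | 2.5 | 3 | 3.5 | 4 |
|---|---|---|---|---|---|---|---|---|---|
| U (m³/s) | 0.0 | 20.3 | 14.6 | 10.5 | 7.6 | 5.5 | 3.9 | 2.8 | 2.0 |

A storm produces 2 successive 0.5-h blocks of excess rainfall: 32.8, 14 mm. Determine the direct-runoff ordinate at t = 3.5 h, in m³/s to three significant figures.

Q ≈ 14.6 m³/s

By discrete convolution, Q_j = Σ (P_i / 10 mm) · U_{j−i}.
At t = 3.5 h (j=7): Q = (32.8/10)·2.8 + (14/10)·3.9 = 14.6 m³/s.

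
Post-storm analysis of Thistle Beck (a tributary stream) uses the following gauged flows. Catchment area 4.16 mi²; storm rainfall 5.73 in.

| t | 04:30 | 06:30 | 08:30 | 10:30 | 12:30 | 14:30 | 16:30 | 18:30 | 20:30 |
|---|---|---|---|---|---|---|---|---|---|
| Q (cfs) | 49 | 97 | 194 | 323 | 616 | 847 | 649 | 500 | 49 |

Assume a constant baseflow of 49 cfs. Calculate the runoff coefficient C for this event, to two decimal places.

C ≈ 0.37

ΣQ_DR = 2883 cfs; V = ΣQ_DR·Δt = 2.076 × 10^7 ft³.
Runoff depth d = V / A = 2.148 in.
C = d / P = 2.148 / 5.73 = 0.37.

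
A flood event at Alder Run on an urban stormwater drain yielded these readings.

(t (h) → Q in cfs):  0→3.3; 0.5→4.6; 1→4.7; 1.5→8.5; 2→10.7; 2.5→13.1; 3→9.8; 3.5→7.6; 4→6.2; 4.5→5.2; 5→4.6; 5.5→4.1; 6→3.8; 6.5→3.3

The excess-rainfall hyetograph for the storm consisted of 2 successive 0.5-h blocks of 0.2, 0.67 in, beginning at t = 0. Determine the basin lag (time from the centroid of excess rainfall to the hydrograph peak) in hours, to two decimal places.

t_L ≈ 1.86 h

Centroid of excess rainfall: t_c = Σ P_i·t̄_i / ΣP_i = 0.6351 h (block centres at 0.25, 0.75 h).
Hydrograph peak occurs at t = 2.5 h, so basin lag t_L = 2.5 − 0.6351 = 1.86 h.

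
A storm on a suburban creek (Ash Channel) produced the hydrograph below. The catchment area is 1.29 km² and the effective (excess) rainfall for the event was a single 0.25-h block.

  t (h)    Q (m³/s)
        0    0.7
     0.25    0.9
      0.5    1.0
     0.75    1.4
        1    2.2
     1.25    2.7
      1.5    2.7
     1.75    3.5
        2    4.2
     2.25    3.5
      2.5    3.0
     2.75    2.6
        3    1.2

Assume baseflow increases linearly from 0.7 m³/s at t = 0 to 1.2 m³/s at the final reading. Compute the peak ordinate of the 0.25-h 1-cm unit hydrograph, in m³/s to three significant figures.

Direct runoff: 0.00, 0.16, 0.22, 0.57, 1.33, 1.79, 1.75, 2.51, 3.17, 2.42, 1.88, 1.44, 0.00 m³/s; ΣQ_DR = 17.25 m³/s, peak = 3.17 m³/s.
Runoff depth d = ΣQ_DR·Δt / A = 17.25 × 900 / (1.29 km²) = 12.03 mm.
The 1-cm UH is the DRH scaled by (10 mm)/d, so U_p = 3.17 × 10/12.03 = 2.63 m³/s.

U_p ≈ 2.63 m³/s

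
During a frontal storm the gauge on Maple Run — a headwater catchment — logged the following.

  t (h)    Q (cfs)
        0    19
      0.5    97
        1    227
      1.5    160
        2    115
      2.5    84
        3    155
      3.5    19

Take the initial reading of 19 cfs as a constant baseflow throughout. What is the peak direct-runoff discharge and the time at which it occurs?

Subtracting baseflow gives direct-runoff ordinates: 0.0, 78.0, 208.0, 141.0, 96.0, 65.0, 136.0, 0.0 cfs.
The maximum is 208.0 cfs, occurring at the reading for t = 1 h.

Q_p = 208.0 cfs at t = 1 h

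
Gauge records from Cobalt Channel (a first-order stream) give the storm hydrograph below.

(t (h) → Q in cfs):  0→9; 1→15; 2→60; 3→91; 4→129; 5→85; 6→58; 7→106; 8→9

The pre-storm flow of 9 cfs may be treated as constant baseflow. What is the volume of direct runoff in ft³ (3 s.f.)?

Direct-runoff ordinates (Q − Q_b): 0.0, 6.0, 51.0, 82.0, 120.0, 76.0, 49.0, 97.0, 0.0 cfs.
ΣQ_DR = 481.0 cfs.
With Δt = 1 h = 3600 s, V = ΣQ_DR · Δt = 481.0 × 3600 = 1.73 × 10^6 ft³.

V ≈ 1.73 × 10^6 ft³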